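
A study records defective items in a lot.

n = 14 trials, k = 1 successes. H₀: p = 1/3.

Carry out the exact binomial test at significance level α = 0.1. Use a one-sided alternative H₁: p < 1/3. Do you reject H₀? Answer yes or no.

Exact binomial: n=14, k=1, p₀=1/3=0.3333
P(X≤1) from Σ C(n,i)·p₀^i·(1−p₀)^(n−i)
p-value (one-sided, H₁ less) = 0.02740
At α=0.1: p < α → reject H₀

reject H₀: yes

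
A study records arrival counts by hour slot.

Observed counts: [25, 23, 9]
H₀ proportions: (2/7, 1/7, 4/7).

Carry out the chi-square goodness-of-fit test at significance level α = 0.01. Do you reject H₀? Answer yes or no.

n = 57; E_i = n·p_i = [16.29, 8.14, 32.57]
χ² = (25−16.29)²/16.29 + (23−8.14)²/8.14 + (9−32.57)²/32.57 = 48.8289
df = 2
p-value (upper-tail) = 0.00000
At α=0.01: p < α → reject H₀

reject H₀: yes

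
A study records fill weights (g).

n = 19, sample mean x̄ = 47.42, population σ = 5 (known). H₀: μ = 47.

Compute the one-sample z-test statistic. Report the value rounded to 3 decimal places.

SE = σ/√n = 5/√19 = 1.1471
z = (x̄−μ₀)/SE = (47.42−47)/1.1471 = 0.3661

test statistic = 0.366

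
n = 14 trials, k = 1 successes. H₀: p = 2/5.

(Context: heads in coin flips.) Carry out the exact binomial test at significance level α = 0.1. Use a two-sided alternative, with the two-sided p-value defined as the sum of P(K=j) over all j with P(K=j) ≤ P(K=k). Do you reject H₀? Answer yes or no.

Exact binomial: n=14, k=1, p₀=2/5=0.4000
P(X=j) = C(n,j)·p₀^j·(1−p₀)^(n−j); p = Σ P(X=j) over j with P(X=j) ≤ P(X=1)
p-value (two-sided) = 0.01200
At α=0.1: p < α → reject H₀

reject H₀: yes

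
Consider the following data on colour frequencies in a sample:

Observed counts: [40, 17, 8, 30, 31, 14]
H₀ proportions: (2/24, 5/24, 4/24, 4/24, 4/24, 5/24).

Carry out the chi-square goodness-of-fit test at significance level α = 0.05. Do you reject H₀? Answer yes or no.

reject H₀: yes

n = 140; E_i = n·p_i = [11.67, 29.17, 23.33, 23.33, 23.33, 29.17]
χ² = (40−11.67)²/11.67 + (17−29.17)²/29.17 + (8−23.33)²/23.33 + (30−23.33)²/23.33 + (31−23.33)²/23.33 + (14−29.17)²/29.17 = 96.2714
df = 5
p-value (upper-tail) = 0.00000
At α=0.05: p < α → reject H₀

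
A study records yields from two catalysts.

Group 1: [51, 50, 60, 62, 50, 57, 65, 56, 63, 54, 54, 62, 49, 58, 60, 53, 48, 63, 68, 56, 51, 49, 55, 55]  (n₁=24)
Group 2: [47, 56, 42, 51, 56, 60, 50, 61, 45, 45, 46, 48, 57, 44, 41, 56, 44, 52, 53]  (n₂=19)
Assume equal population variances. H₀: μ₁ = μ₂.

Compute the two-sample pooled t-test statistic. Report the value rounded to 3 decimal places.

test statistic = 3.318

x̄₁=56.208, s₁=5.649, n₁=24
x̄₂=50.211, s₂=6.179, n₂=19
s_p² = [23·5.649² + 18·6.179²]/41 = 34.6614
SE = √(s_p²·(1/24+1/19)) = 1.8079
t = (56.208−50.211)/1.8079 = 3.3176
df = 41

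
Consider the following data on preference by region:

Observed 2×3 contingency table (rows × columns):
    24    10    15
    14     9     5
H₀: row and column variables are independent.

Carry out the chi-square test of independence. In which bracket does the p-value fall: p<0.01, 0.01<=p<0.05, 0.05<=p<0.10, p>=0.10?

Row totals [49, 28], col totals [38, 19, 20], n=77
χ² = (24−24.18)²/24.18 + (10−12.09)²/12.09 + (15−12.73)²/12.73 + (14−13.82)²/13.82 + (9−6.91)²/6.91 + (5−7.27)²/7.27 = 2.1142
df = 2
p-value (upper-tail) = 0.34746
→ bracket: p>=0.10

p-value bracket: p>=0.10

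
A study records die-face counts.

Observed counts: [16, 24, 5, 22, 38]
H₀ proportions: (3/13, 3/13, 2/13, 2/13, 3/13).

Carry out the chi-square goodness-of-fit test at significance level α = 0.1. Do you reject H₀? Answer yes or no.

n = 105; E_i = n·p_i = [24.23, 24.23, 16.15, 16.15, 24.23]
χ² = (16−24.23)²/24.23 + (24−24.23)²/24.23 + (5−16.15)²/16.15 + (22−16.15)²/16.15 + (38−24.23)²/24.23 = 20.4397
df = 4
p-value (upper-tail) = 0.00041
At α=0.1: p < α → reject H₀

reject H₀: yes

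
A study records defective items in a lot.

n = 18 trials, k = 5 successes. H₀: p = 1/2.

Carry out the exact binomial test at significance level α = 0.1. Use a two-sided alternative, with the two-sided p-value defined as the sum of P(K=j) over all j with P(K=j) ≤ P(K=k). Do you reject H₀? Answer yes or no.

Exact binomial: n=18, k=5, p₀=1/2=0.5000
P(X=j) = C(n,j)·p₀^j·(1−p₀)^(n−j); p = Σ P(X=j) over j with P(X=j) ≤ P(X=5)
p-value (two-sided) = 0.09625
At α=0.1: p < α → reject H₀

reject H₀: yes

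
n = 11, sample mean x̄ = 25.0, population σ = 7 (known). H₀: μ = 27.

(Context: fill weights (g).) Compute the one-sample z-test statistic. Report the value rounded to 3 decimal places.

SE = σ/√n = 7/√11 = 2.1106
z = (x̄−μ₀)/SE = (25.0−27)/2.1106 = -0.9476

test statistic = -0.948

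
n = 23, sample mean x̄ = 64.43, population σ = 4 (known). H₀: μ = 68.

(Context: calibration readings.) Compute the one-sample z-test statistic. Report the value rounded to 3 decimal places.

SE = σ/√n = 4/√23 = 0.8341
z = (x̄−μ₀)/SE = (64.43−68)/0.8341 = -4.2803

test statistic = -4.280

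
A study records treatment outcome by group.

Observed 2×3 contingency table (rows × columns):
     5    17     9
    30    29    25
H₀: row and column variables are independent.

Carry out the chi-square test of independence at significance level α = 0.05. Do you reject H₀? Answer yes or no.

reject H₀: no

Row totals [31, 84], col totals [35, 46, 34], n=115
χ² = (5−9.43)²/9.43 + (17−12.40)²/12.40 + (9−9.17)²/9.17 + (30−25.57)²/25.57 + (29−33.60)²/33.60 + (25−24.83)²/24.83 = 5.1941
df = 2
p-value (upper-tail) = 0.07449
At α=0.05: p ≥ α → fail to reject H₀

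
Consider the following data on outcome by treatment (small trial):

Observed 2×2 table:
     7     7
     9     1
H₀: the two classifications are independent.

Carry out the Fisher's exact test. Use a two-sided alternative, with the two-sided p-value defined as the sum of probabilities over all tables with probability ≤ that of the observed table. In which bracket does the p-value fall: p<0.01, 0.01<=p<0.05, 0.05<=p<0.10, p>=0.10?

Margins: r₁=14, r₂=10, c₁=16, c₂=8, n=24
p_obs = C(14,7)·C(10,9)/C(24,16); sum pmf over tables with pmf ≤ p_obs
p-value (two-sided) = 0.07908
→ bracket: 0.05<=p<0.10

p-value bracket: 0.05<=p<0.10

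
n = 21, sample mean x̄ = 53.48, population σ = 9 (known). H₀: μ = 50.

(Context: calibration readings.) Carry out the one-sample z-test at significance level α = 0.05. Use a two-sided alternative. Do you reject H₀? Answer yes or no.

SE = σ/√n = 9/√21 = 1.9640
z = (x̄−μ₀)/SE = (53.48−50)/1.9640 = 1.7719
p-value (two-sided) = 0.07641
At α=0.05: p ≥ α → fail to reject H₀

reject H₀: no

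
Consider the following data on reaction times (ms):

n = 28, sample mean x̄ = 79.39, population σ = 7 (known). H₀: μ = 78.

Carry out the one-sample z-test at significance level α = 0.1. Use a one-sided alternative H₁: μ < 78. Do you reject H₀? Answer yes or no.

SE = σ/√n = 7/√28 = 1.3229
z = (x̄−μ₀)/SE = (79.39−78)/1.3229 = 1.0507
p-value (one-sided, H₁ less) = 0.85331
At α=0.1: p ≥ α → fail to reject H₀

reject H₀: no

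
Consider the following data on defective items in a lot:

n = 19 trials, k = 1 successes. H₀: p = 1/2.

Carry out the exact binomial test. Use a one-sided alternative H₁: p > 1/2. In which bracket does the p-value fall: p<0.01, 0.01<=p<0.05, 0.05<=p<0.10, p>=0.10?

Exact binomial: n=19, k=1, p₀=1/2=0.5000
P(X≥1) from Σ C(n,i)·p₀^i·(1−p₀)^(n−i)
p-value (one-sided, H₁ greater) = 1.00000
→ bracket: p>=0.10

p-value bracket: p>=0.10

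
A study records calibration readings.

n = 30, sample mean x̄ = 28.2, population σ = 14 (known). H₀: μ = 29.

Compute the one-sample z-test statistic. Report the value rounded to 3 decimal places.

SE = σ/√n = 14/√30 = 2.5560
z = (x̄−μ₀)/SE = (28.2−29)/2.5560 = -0.3130

test statistic = -0.313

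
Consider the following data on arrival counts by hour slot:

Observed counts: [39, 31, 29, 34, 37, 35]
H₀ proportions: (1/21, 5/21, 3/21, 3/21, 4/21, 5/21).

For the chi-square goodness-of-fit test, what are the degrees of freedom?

degrees of freedom = 5

df = k − 1 = 6 − 1 = 5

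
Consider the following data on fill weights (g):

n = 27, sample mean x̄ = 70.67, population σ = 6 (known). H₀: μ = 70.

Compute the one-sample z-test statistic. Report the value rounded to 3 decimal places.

SE = σ/√n = 6/√27 = 1.1547
z = (x̄−μ₀)/SE = (70.67−70)/1.1547 = 0.5802

test statistic = 0.580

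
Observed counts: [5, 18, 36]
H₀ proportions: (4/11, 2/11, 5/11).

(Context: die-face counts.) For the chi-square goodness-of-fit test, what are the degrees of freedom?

df = k − 1 = 3 − 1 = 2

degrees of freedom = 2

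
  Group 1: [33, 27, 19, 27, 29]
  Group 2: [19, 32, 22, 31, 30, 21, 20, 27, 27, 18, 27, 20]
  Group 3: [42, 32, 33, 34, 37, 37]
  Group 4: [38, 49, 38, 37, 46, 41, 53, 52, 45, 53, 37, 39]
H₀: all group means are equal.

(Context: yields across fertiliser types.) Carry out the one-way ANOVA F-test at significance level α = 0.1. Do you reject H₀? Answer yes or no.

Group means [27.00, 24.50, 35.83, 44.00], grand mean 33.486
SSB = Σnᵢ(x̄ᵢ−x̄)² = 2538.910; SSW = ΣΣ(x−x̄ᵢ)² = 909.833
MSB = 2538.910/3 = 846.3032; MSW = 909.833/31 = 29.3495
F = MSB/MSW = 28.8354
df = (3, 31)
p-value (upper-tail) = 0.00000
At α=0.1: p < α → reject H₀

reject H₀: yes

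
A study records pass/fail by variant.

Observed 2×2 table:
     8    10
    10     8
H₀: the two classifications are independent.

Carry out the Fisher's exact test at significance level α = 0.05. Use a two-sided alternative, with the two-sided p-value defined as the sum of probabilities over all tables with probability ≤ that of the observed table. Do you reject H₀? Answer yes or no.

Margins: r₁=18, r₂=18, c₁=18, c₂=18, n=36
p_obs = C(18,8)·C(18,10)/C(36,18); sum pmf over tables with pmf ≤ p_obs
p-value (two-sided) = 0.73952
At α=0.05: p ≥ α → fail to reject H₀

reject H₀: no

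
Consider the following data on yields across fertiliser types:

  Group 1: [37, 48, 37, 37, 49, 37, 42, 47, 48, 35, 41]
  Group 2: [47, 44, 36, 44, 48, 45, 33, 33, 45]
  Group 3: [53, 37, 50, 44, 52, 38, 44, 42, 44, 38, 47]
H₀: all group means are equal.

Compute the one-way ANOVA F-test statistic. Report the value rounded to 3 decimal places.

test statistic = 0.877

Group means [41.64, 41.67, 44.45], grand mean 42.645
SSB = Σnᵢ(x̄ᵢ−x̄)² = 55.824; SSW = ΣΣ(x−x̄ᵢ)² = 891.273
MSB = 55.824/2 = 27.9120; MSW = 891.273/28 = 31.8312
F = MSB/MSW = 0.8769
df = (2, 28)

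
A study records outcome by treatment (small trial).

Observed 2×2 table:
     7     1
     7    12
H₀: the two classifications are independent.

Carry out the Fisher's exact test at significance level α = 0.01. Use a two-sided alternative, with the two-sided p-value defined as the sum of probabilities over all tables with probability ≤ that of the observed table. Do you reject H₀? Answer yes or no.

reject H₀: no

Margins: r₁=8, r₂=19, c₁=14, c₂=13, n=27
p_obs = C(8,7)·C(19,7)/C(27,14); sum pmf over tables with pmf ≤ p_obs
p-value (two-sided) = 0.03285
At α=0.01: p ≥ α → fail to reject H₀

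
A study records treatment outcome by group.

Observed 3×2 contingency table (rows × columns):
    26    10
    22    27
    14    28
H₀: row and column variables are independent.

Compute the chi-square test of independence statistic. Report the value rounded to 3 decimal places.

test statistic = 12.224

Row totals [36, 49, 42], col totals [62, 65], n=127
χ² = (26−17.57)²/17.57 + (10−18.43)²/18.43 + (22−23.92)²/23.92 + (27−25.08)²/25.08 + (14−20.50)²/20.50 + (28−21.50)²/21.50 = 12.2239
df = 2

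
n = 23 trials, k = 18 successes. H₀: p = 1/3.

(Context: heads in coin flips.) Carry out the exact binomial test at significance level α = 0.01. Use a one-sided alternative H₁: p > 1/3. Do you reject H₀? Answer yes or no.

reject H₀: yes

Exact binomial: n=23, k=18, p₀=1/3=0.3333
P(X≥18) from Σ C(n,i)·p₀^i·(1−p₀)^(n−i)
p-value (one-sided, H₁ greater) = 0.00001
At α=0.01: p < α → reject H₀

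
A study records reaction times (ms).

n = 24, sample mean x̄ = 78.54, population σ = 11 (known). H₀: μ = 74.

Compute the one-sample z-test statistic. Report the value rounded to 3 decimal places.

test statistic = 2.022

SE = σ/√n = 11/√24 = 2.2454
z = (x̄−μ₀)/SE = (78.54−74)/2.2454 = 2.0219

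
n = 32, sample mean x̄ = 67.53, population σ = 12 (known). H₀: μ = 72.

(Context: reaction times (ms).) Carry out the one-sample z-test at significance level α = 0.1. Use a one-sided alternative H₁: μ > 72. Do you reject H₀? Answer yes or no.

SE = σ/√n = 12/√32 = 2.1213
z = (x̄−μ₀)/SE = (67.53−72)/2.1213 = -2.1072
p-value (one-sided, H₁ greater) = 0.98245
At α=0.1: p ≥ α → fail to reject H₀

reject H₀: no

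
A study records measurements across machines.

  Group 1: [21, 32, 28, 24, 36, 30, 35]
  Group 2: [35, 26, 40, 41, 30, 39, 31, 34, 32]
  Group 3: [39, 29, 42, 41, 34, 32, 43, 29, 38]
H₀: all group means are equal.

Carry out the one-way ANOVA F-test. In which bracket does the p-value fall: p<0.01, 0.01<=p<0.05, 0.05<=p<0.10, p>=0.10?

p-value bracket: 0.05<=p<0.10

Group means [29.43, 34.22, 36.33], grand mean 33.640
SSB = Σnᵢ(x̄ᵢ−x̄)² = 192.490; SSW = ΣΣ(x−x̄ᵢ)² = 627.270
MSB = 192.490/2 = 96.2451; MSW = 627.270/22 = 28.5123
F = MSB/MSW = 3.3756
df = (2, 22)
p-value (upper-tail) = 0.05266
→ bracket: 0.05<=p<0.10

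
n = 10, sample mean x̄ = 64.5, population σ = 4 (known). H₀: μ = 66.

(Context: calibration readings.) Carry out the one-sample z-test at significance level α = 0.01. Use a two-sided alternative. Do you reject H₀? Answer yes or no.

SE = σ/√n = 4/√10 = 1.2649
z = (x̄−μ₀)/SE = (64.5−66)/1.2649 = -1.1859
p-value (two-sided) = 0.23568
At α=0.01: p ≥ α → fail to reject H₀

reject H₀: no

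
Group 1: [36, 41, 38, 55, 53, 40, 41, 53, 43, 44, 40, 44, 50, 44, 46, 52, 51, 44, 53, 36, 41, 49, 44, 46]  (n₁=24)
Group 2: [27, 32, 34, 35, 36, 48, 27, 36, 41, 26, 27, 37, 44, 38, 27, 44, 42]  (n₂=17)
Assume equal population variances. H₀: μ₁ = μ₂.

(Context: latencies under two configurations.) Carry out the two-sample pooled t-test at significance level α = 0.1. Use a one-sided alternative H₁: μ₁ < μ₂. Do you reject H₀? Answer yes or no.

reject H₀: no

x̄₁=45.167, s₁=5.662, n₁=24
x̄₂=35.353, s₂=6.964, n₂=17
s_p² = [23·5.662² + 16·6.964²]/39 = 38.8004
SE = √(s_p²·(1/24+1/17)) = 1.9746
t = (45.167−35.353)/1.9746 = 4.9700
df = 39
p-value (one-sided, H₁ less) = 0.99999
At α=0.1: p ≥ α → fail to reject H₀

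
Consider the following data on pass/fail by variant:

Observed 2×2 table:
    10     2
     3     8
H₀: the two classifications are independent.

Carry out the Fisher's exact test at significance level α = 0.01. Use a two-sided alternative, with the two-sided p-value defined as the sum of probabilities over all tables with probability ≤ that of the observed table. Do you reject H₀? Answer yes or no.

Margins: r₁=12, r₂=11, c₁=13, c₂=10, n=23
p_obs = C(12,10)·C(11,3)/C(23,13); sum pmf over tables with pmf ≤ p_obs
p-value (two-sided) = 0.01228
At α=0.01: p ≥ α → fail to reject H₀

reject H₀: no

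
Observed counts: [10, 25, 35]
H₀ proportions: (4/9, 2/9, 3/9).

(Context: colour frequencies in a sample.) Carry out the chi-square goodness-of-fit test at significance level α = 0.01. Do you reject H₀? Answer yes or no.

reject H₀: yes

n = 70; E_i = n·p_i = [31.11, 15.56, 23.33]
χ² = (10−31.11)²/31.11 + (25−15.56)²/15.56 + (35−23.33)²/23.33 = 25.8929
df = 2
p-value (upper-tail) = 0.00000
At α=0.01: p < α → reject H₀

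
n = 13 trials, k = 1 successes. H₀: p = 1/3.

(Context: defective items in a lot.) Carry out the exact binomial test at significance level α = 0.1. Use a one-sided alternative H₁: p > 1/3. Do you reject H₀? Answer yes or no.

Exact binomial: n=13, k=1, p₀=1/3=0.3333
P(X≥1) from Σ C(n,i)·p₀^i·(1−p₀)^(n−i)
p-value (one-sided, H₁ greater) = 0.99486
At α=0.1: p ≥ α → fail to reject H₀

reject H₀: no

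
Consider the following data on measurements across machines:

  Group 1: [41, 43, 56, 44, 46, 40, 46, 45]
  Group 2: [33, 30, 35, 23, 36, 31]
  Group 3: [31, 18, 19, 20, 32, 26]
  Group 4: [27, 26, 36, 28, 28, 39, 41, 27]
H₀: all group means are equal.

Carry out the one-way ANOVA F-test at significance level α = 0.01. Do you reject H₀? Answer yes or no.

Group means [45.12, 31.33, 24.33, 31.50], grand mean 33.821
SSB = Σnᵢ(x̄ᵢ−x̄)² = 1642.565; SSW = ΣΣ(x−x̄ᵢ)² = 733.542
MSB = 1642.565/3 = 547.5218; MSW = 733.542/24 = 30.5642
F = MSB/MSW = 17.9138
df = (3, 24)
p-value (upper-tail) = 0.00000
At α=0.01: p < α → reject H₀

reject H₀: yes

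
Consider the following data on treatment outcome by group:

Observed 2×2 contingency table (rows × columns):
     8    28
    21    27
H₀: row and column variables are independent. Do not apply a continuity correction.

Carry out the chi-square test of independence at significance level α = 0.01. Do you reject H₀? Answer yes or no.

Row totals [36, 48], col totals [29, 55], n=84
χ² = (8−12.43)²/12.43 + (28−23.57)²/23.57 + (21−16.57)²/16.57 + (27−31.43)²/31.43 = 4.2176
df = 1
p-value (upper-tail) = 0.04001
At α=0.01: p ≥ α → fail to reject H₀

reject H₀: no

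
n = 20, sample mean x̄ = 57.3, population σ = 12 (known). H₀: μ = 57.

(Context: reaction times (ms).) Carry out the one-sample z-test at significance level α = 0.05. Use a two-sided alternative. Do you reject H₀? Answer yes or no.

SE = σ/√n = 12/√20 = 2.6833
z = (x̄−μ₀)/SE = (57.3−57)/2.6833 = 0.1118
p-value (two-sided) = 0.91098
At α=0.05: p ≥ α → fail to reject H₀

reject H₀: no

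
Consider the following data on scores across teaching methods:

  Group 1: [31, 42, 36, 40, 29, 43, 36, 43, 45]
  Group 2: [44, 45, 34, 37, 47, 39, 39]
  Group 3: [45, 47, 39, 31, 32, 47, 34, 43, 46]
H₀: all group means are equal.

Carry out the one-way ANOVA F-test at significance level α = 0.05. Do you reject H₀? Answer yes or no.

reject H₀: no

Group means [38.33, 40.71, 40.44], grand mean 39.760
SSB = Σnᵢ(x̄ᵢ−x̄)² = 28.909; SSW = ΣΣ(x−x̄ᵢ)² = 737.651
MSB = 28.909/2 = 14.4546; MSW = 737.651/22 = 33.5296
F = MSB/MSW = 0.4311
df = (2, 22)
p-value (upper-tail) = 0.65517
At α=0.05: p ≥ α → fail to reject H₀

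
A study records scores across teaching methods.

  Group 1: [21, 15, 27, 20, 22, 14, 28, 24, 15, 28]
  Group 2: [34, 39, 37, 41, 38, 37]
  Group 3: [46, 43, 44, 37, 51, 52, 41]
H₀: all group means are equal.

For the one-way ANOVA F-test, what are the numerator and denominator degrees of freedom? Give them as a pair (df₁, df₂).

degrees of freedom = [2, 20]

k = 3 groups, N = 23 total
df = (k−1, N−k) = (3−1, 23−3) = (2, 20)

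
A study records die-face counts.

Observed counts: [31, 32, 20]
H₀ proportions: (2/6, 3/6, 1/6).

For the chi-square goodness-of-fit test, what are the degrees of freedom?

degrees of freedom = 2

df = k − 1 = 3 − 1 = 2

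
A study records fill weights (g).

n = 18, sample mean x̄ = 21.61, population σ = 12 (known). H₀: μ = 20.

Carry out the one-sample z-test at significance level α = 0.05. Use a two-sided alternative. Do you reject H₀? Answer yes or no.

reject H₀: no

SE = σ/√n = 12/√18 = 2.8284
z = (x̄−μ₀)/SE = (21.61−20)/2.8284 = 0.5692
p-value (two-sided) = 0.56921
At α=0.05: p ≥ α → fail to reject H₀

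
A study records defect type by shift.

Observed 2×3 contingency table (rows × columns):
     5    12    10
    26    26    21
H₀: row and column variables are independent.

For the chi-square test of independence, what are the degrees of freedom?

degrees of freedom = 2

df = (r−1)(c−1) = (2−1)·(3−1) = 2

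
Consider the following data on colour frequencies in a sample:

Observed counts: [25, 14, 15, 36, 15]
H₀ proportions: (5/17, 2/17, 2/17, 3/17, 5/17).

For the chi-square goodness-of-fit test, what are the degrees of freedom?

df = k − 1 = 5 − 1 = 4

degrees of freedom = 4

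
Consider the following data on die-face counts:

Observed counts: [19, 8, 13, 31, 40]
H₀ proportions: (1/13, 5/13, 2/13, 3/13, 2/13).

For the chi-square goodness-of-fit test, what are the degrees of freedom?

df = k − 1 = 5 − 1 = 4

degrees of freedom = 4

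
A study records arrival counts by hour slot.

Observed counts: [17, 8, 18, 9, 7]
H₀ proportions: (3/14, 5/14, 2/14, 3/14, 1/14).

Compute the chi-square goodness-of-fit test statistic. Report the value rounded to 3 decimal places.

n = 59; E_i = n·p_i = [12.64, 21.07, 8.43, 12.64, 4.21]
χ² = (17−12.64)²/12.64 + (8−21.07)²/21.07 + (18−8.43)²/8.43 + (9−12.64)²/12.64 + (7−4.21)²/4.21 = 23.3706
df = 4

test statistic = 23.371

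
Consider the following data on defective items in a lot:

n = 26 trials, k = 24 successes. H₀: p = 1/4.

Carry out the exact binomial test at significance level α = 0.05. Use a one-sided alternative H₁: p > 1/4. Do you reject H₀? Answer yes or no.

Exact binomial: n=26, k=24, p₀=1/4=0.2500
P(X≥24) from Σ C(n,i)·p₀^i·(1−p₀)^(n−i)
p-value (one-sided, H₁ greater) = 0.00000
At α=0.05: p < α → reject H₀

reject H₀: yes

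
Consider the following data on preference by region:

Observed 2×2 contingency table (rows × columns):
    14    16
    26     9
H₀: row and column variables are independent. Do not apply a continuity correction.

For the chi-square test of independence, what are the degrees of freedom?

df = (r−1)(c−1) = (2−1)·(2−1) = 1

degrees of freedom = 1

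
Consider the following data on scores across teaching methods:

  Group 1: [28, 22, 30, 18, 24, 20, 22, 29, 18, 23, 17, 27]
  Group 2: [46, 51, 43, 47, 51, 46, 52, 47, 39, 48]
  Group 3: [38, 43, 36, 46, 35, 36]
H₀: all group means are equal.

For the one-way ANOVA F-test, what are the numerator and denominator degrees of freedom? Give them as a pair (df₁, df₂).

k = 3 groups, N = 28 total
df = (k−1, N−k) = (3−1, 28−3) = (2, 25)

degrees of freedom = [2, 25]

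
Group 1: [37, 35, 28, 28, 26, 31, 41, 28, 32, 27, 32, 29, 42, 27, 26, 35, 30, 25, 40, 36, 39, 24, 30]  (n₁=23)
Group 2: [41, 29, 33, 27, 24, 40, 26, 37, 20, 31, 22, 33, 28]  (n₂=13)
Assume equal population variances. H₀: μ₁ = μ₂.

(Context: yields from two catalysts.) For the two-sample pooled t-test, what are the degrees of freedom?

degrees of freedom = 34

df = n₁ + n₂ − 2 = 23 + 13 − 2 = 34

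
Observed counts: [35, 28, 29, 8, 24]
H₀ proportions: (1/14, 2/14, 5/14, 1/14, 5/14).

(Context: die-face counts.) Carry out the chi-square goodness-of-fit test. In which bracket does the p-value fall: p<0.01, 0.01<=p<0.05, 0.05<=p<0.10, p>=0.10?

p-value bracket: p<0.01

n = 124; E_i = n·p_i = [8.86, 17.71, 44.29, 8.86, 44.29]
χ² = (35−8.86)²/8.86 + (28−17.71)²/17.71 + (29−44.29)²/44.29 + (8−8.86)²/8.86 + (24−44.29)²/44.29 = 97.7871
df = 4
p-value (upper-tail) = 0.00000
→ bracket: p<0.01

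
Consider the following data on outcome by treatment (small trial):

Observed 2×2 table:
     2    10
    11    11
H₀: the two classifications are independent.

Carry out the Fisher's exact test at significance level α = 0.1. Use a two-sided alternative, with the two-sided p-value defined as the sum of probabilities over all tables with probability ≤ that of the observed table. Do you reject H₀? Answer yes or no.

Margins: r₁=12, r₂=22, c₁=13, c₂=21, n=34
p_obs = C(12,2)·C(22,11)/C(34,13); sum pmf over tables with pmf ≤ p_obs
p-value (two-sided) = 0.07496
At α=0.1: p < α → reject H₀

reject H₀: yes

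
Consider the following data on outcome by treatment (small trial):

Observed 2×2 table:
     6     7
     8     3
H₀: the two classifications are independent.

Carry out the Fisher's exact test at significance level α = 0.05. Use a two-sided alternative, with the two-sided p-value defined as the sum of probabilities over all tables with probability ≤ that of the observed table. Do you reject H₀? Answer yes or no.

reject H₀: no

Margins: r₁=13, r₂=11, c₁=14, c₂=10, n=24
p_obs = C(13,6)·C(11,8)/C(24,14); sum pmf over tables with pmf ≤ p_obs
p-value (two-sided) = 0.23967
At α=0.05: p ≥ α → fail to reject H₀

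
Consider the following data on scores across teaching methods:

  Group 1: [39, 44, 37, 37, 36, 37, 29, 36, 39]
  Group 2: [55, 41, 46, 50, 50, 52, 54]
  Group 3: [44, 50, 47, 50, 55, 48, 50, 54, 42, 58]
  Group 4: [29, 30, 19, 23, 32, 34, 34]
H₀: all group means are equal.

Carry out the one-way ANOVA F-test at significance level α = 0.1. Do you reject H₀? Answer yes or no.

Group means [37.11, 49.71, 49.80, 28.71], grand mean 41.848
SSB = Σnᵢ(x̄ᵢ−x̄)² = 2474.896; SSW = ΣΣ(x−x̄ᵢ)² = 677.346
MSB = 2474.896/3 = 824.9655; MSW = 677.346/29 = 23.3568
F = MSB/MSW = 35.3202
df = (3, 29)
p-value (upper-tail) = 0.00000
At α=0.1: p < α → reject H₀

reject H₀: yes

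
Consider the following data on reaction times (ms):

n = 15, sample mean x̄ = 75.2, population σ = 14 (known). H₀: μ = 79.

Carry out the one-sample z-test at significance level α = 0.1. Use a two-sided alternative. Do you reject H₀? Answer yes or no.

reject H₀: no

SE = σ/√n = 14/√15 = 3.6148
z = (x̄−μ₀)/SE = (75.2−79)/3.6148 = -1.0512
p-value (two-sided) = 0.29315
At α=0.1: p ≥ α → fail to reject H₀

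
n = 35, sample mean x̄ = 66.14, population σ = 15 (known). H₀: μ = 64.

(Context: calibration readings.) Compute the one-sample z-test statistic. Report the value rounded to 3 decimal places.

test statistic = 0.844

SE = σ/√n = 15/√35 = 2.5355
z = (x̄−μ₀)/SE = (66.14−64)/2.5355 = 0.8440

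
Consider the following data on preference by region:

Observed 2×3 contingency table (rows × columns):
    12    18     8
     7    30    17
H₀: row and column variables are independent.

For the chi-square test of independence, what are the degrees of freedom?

degrees of freedom = 2

df = (r−1)(c−1) = (2−1)·(3−1) = 2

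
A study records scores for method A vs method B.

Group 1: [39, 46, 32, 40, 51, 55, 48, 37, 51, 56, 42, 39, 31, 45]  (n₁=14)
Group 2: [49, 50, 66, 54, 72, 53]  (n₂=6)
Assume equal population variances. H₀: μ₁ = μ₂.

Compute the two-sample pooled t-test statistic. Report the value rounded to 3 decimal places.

test statistic = -3.338

x̄₁=43.714, s₁=7.917, n₁=14
x̄₂=57.333, s₂=9.416, n₂=6
s_p² = [13·7.917² + 5·9.416²]/18 = 69.8995
SE = √(s_p²·(1/14+1/6)) = 4.0796
t = (43.714−57.333)/4.0796 = -3.3384
df = 18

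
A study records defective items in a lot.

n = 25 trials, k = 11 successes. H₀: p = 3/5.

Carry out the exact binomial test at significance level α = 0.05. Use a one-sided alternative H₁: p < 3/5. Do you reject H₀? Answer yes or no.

Exact binomial: n=25, k=11, p₀=3/5=0.6000
P(X≤11) from Σ C(n,i)·p₀^i·(1−p₀)^(n−i)
p-value (one-sided, H₁ less) = 0.07780
At α=0.05: p ≥ α → fail to reject H₀

reject H₀: no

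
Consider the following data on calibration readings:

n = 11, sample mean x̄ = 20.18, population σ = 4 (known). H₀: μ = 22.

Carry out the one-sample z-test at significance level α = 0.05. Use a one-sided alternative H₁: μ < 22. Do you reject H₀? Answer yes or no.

reject H₀: no

SE = σ/√n = 4/√11 = 1.2060
z = (x̄−μ₀)/SE = (20.18−22)/1.2060 = -1.5091
p-value (one-sided, H₁ less) = 0.06564
At α=0.05: p ≥ α → fail to reject H₀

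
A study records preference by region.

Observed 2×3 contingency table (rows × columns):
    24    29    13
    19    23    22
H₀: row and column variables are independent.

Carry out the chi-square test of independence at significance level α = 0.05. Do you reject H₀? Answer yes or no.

reject H₀: no

Row totals [66, 64], col totals [43, 52, 35], n=130
χ² = (24−21.83)²/21.83 + (29−26.40)²/26.40 + (13−17.77)²/17.77 + (19−21.17)²/21.17 + (23−25.60)²/25.60 + (22−17.23)²/17.23 = 3.5581
df = 2
p-value (upper-tail) = 0.16880
At α=0.05: p ≥ α → fail to reject H₀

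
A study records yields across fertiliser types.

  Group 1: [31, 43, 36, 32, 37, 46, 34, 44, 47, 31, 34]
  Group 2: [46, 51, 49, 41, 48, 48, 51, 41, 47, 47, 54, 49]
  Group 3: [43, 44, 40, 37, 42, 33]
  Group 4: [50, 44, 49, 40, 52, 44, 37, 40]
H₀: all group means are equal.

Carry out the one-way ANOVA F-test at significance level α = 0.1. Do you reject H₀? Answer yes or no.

Group means [37.73, 47.67, 39.83, 44.50], grand mean 42.757
SSB = Σnᵢ(x̄ᵢ−x̄)² = 643.129; SSW = ΣΣ(x−x̄ᵢ)² = 825.682
MSB = 643.129/3 = 214.3763; MSW = 825.682/33 = 25.0207
F = MSB/MSW = 8.5680
df = (3, 33)
p-value (upper-tail) = 0.00024
At α=0.1: p < α → reject H₀

reject H₀: yes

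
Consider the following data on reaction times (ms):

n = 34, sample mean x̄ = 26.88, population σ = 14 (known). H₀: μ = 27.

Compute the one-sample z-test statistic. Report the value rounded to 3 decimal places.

SE = σ/√n = 14/√34 = 2.4010
z = (x̄−μ₀)/SE = (26.88−27)/2.4010 = -0.0500

test statistic = -0.050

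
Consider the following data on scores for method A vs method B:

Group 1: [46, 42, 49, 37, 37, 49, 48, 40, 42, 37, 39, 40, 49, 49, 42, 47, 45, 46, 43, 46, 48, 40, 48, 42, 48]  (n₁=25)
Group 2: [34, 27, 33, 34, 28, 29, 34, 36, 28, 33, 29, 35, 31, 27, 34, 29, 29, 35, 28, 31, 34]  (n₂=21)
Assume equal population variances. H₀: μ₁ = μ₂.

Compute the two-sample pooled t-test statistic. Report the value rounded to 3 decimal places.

test statistic = 11.498

x̄₁=43.960, s₁=4.198, n₁=25
x̄₂=31.333, s₂=3.022, n₂=21
s_p² = [24·4.198² + 20·3.022²]/44 = 13.7642
SE = √(s_p²·(1/25+1/21)) = 1.0982
t = (43.960−31.333)/1.0982 = 11.4978
df = 44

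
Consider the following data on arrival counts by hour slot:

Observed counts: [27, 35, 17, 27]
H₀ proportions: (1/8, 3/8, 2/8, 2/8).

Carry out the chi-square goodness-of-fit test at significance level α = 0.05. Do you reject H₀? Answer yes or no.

reject H₀: yes

n = 106; E_i = n·p_i = [13.25, 39.75, 26.50, 26.50]
χ² = (27−13.25)²/13.25 + (35−39.75)²/39.75 + (17−26.50)²/26.50 + (27−26.50)²/26.50 = 18.2516
df = 3
p-value (upper-tail) = 0.00039
At α=0.05: p < α → reject H₀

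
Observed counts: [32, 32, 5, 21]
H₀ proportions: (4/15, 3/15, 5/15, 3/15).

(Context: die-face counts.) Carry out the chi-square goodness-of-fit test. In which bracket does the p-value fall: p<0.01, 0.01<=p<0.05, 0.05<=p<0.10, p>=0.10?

n = 90; E_i = n·p_i = [24.00, 18.00, 30.00, 18.00]
χ² = (32−24.00)²/24.00 + (32−18.00)²/18.00 + (5−30.00)²/30.00 + (21−18.00)²/18.00 = 34.8889
df = 3
p-value (upper-tail) = 0.00000
→ bracket: p<0.01

p-value bracket: p<0.01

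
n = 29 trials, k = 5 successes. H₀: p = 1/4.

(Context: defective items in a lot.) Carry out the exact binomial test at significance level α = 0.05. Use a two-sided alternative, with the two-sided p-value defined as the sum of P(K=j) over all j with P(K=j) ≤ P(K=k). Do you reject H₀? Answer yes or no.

Exact binomial: n=29, k=5, p₀=1/4=0.2500
P(X=j) = C(n,j)·p₀^j·(1−p₀)^(n−j); p = Σ P(X=j) over j with P(X=j) ≤ P(X=5)
p-value (two-sided) = 0.39799
At α=0.05: p ≥ α → fail to reject H₀

reject H₀: no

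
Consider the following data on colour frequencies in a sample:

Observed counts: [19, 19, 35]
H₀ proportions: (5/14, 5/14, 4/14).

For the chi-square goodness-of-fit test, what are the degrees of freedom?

degrees of freedom = 2

df = k − 1 = 3 − 1 = 2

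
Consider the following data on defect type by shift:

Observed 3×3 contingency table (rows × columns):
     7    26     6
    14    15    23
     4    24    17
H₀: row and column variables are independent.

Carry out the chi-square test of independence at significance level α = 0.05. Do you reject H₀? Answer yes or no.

reject H₀: yes

Row totals [39, 52, 45], col totals [25, 65, 46], n=136
χ² = (7−7.17)²/7.17 + (26−18.64)²/18.64 + (6−13.19)²/13.19 + (14−9.56)²/9.56 + (15−24.85)²/24.85 + (23−17.59)²/17.59 + (4−8.27)²/8.27 + (24−21.51)²/21.51 + (17−15.22)²/15.22 = 17.1686
df = 4
p-value (upper-tail) = 0.00179
At α=0.05: p < α → reject H₀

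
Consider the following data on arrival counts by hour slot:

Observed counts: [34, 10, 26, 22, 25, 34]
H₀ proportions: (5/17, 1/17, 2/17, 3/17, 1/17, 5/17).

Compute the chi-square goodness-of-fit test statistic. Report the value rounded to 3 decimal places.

test statistic = 38.897

n = 151; E_i = n·p_i = [44.41, 8.88, 17.76, 26.65, 8.88, 44.41]
χ² = (34−44.41)²/44.41 + (10−8.88)²/8.88 + (26−17.76)²/17.76 + (22−26.65)²/26.65 + (25−8.88)²/8.88 + (34−44.41)²/44.41 = 38.8971
df = 5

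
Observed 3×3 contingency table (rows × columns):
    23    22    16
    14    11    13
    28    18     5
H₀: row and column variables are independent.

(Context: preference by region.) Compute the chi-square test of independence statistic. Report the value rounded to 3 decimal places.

Row totals [61, 38, 51], col totals [65, 51, 34], n=150
χ² = (23−26.43)²/26.43 + (22−20.74)²/20.74 + (16−13.83)²/13.83 + (14−16.47)²/16.47 + (11−12.92)²/12.92 + (13−8.61)²/8.61 + (28−22.10)²/22.10 + (18−17.34)²/17.34 + (5−11.56)²/11.56 = 9.0759
df = 4

test statistic = 9.076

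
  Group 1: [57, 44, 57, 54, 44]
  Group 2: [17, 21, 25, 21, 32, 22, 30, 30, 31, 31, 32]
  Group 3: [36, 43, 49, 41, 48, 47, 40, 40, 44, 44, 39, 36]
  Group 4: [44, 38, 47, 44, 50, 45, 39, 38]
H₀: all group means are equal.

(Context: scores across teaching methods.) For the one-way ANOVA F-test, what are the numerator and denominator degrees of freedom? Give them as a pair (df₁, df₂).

degrees of freedom = [3, 32]

k = 4 groups, N = 36 total
df = (k−1, N−k) = (4−1, 36−4) = (3, 32)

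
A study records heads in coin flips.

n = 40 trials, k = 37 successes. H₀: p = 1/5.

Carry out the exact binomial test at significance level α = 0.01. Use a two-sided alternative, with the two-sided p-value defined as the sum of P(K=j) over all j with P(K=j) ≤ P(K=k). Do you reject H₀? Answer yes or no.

reject H₀: yes

Exact binomial: n=40, k=37, p₀=1/5=0.2000
P(X=j) = C(n,j)·p₀^j·(1−p₀)^(n−j); p = Σ P(X=j) over j with P(X=j) ≤ P(X=37)
p-value (two-sided) = 0.00000
At α=0.01: p < α → reject H₀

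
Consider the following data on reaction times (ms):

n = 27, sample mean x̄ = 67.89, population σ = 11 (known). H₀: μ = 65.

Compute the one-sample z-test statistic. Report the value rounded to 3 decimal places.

SE = σ/√n = 11/√27 = 2.1170
z = (x̄−μ₀)/SE = (67.89−65)/2.1170 = 1.3652

test statistic = 1.365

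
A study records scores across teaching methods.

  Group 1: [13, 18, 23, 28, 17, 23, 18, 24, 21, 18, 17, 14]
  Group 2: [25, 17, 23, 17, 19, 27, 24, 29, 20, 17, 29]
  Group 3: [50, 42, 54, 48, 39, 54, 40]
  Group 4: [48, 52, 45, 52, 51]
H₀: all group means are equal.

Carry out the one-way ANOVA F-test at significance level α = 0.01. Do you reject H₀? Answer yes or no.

reject H₀: yes

Group means [19.50, 22.45, 46.71, 49.60], grand mean 30.171
SSB = Σnᵢ(x̄ᵢ−x̄)² = 5824.616; SSW = ΣΣ(x−x̄ᵢ)² = 716.356
MSB = 5824.616/3 = 1941.5385; MSW = 716.356/31 = 23.1083
F = MSB/MSW = 84.0193
df = (3, 31)
p-value (upper-tail) = 0.00000
At α=0.01: p < α → reject H₀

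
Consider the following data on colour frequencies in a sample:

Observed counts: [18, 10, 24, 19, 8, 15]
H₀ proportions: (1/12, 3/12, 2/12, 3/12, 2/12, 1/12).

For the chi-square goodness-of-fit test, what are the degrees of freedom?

degrees of freedom = 5

df = k − 1 = 6 − 1 = 5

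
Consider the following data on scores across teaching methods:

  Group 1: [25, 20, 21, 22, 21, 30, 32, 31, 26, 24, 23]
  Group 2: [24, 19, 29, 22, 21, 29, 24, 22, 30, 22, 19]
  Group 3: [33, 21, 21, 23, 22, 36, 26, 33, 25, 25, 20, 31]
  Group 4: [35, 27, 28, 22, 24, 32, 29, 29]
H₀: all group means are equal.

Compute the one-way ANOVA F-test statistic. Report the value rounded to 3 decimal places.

Group means [25.00, 23.73, 26.33, 28.25], grand mean 25.667
SSB = Σnᵢ(x̄ᵢ−x̄)² = 104.985; SSW = ΣΣ(x−x̄ᵢ)² = 792.348
MSB = 104.985/3 = 34.9949; MSW = 792.348/38 = 20.8513
F = MSB/MSW = 1.6783
df = (3, 38)

test statistic = 1.678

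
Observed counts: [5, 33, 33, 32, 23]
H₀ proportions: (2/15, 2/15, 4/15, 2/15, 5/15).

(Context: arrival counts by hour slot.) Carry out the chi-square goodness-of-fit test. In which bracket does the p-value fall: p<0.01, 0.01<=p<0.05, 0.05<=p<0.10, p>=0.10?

p-value bracket: p<0.01

n = 126; E_i = n·p_i = [16.80, 16.80, 33.60, 16.80, 42.00]
χ² = (5−16.80)²/16.80 + (33−16.80)²/16.80 + (33−33.60)²/33.60 + (32−16.80)²/16.80 + (23−42.00)²/42.00 = 46.2679
df = 4
p-value (upper-tail) = 0.00000
→ bracket: p<0.01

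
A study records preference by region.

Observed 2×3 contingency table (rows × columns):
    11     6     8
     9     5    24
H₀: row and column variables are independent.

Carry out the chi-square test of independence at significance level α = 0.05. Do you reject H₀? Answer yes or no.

Row totals [25, 38], col totals [20, 11, 32], n=63
χ² = (11−7.94)²/7.94 + (6−4.37)²/4.37 + (8−12.70)²/12.70 + (9−12.06)²/12.06 + (5−6.63)²/6.63 + (24−19.30)²/19.30 = 5.8578
df = 2
p-value (upper-tail) = 0.05346
At α=0.05: p ≥ α → fail to reject H₀

reject H₀: no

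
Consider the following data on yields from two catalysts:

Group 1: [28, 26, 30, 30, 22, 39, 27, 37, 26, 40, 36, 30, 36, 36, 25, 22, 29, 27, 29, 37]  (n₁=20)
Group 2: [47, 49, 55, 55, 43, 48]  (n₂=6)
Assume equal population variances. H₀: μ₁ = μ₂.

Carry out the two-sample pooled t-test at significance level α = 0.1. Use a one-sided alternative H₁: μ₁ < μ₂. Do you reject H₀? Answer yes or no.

x̄₁=30.600, s₁=5.567, n₁=20
x̄₂=49.500, s₂=4.722, n₂=6
s_p² = [19·5.567² + 5·4.722²]/24 = 29.1792
SE = √(s_p²·(1/20+1/6)) = 2.5144
t = (30.600−49.500)/2.5144 = -7.5167
df = 24
p-value (one-sided, H₁ less) = 0.00000
At α=0.1: p < α → reject H₀

reject H₀: yes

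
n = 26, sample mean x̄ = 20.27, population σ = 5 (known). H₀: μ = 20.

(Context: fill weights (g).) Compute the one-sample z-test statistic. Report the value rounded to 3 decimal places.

SE = σ/√n = 5/√26 = 0.9806
z = (x̄−μ₀)/SE = (20.27−20)/0.9806 = 0.2753

test statistic = 0.275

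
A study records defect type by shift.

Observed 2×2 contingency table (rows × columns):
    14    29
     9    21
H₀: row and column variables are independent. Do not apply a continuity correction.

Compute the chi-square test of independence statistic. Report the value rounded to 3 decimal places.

test statistic = 0.054

Row totals [43, 30], col totals [23, 50], n=73
χ² = (14−13.55)²/13.55 + (29−29.45)²/29.45 + (9−9.45)²/9.45 + (21−20.55)²/20.55 = 0.0536
df = 1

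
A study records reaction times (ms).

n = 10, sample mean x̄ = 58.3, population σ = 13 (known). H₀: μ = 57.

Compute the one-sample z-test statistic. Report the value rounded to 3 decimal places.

test statistic = 0.316

SE = σ/√n = 13/√10 = 4.1110
z = (x̄−μ₀)/SE = (58.3−57)/4.1110 = 0.3162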